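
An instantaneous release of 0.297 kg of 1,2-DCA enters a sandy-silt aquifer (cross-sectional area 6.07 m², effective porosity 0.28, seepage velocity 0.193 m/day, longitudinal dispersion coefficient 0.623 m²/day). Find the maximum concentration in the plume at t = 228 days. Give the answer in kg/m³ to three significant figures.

0.00414 kg/m³

The peak of an instantaneous 1D plume sits at x = vt; there the Gaussian factor is 1 and C_max = M/(n_e·A·√(4πDt)), where n_e·A is the pore area the mass is dissolved in.
√(4πDt) = √(4π × 0.623 × 228) = 42.25 m, so C_max = 0.297/(0.28 × 6.07 × 42.25) = 0.00414 kg/m³.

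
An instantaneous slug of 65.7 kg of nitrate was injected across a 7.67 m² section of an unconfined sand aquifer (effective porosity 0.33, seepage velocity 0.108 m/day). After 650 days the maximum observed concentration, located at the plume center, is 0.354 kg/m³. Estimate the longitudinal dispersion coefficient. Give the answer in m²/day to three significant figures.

At the plume center C_max = M/(n_e·A·√(4πDt)), so D = M²/(4πt·(n_e·A·C_max)²).
n_e·A·C_max = 0.33 × 7.67 × 0.354 = 0.8960 kg/m.
D = 65.7²/(4π × 650 × 0.8960²) = 0.658 m²/day.

0.658 m²/day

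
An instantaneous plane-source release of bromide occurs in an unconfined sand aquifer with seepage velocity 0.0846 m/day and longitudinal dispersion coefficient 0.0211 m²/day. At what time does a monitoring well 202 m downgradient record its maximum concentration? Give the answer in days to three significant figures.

2380 days

For the 1D instantaneous-source solution, setting ∂C/∂t = 0 at fixed x gives v²t² + 2Dt − x² = 0, so t = (√(D² + v²x²) − D)/v².
√(D² + v²x²) = √(0.0211² + 0.0846² × 202²) = 17.09; v² = 0.00715716.
t = (17.09 − 0.0211)/0.00715716 = 2380 days (vs. the pure-advection estimate x/v = 2390 d).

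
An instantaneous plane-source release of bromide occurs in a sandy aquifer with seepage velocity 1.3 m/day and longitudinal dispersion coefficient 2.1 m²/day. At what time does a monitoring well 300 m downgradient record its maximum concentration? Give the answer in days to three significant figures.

230 days

For the 1D instantaneous-source solution, setting ∂C/∂t = 0 at fixed x gives v²t² + 2Dt − x² = 0, so t = (√(D² + v²x²) − D)/v².
√(D² + v²x²) = √(2.1² + 1.3² × 300²) = 390.0; v² = 1.69.
t = (390.0 − 2.1)/1.69 = 230 days (vs. the pure-advection estimate x/v = 231 d).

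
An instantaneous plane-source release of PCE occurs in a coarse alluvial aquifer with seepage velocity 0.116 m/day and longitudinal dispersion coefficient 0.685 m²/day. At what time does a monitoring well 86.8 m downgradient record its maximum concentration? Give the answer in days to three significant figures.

For the 1D instantaneous-source solution, setting ∂C/∂t = 0 at fixed x gives v²t² + 2Dt − x² = 0, so t = (√(D² + v²x²) − D)/v².
√(D² + v²x²) = √(0.685² + 0.116² × 86.8²) = 10.09; v² = 0.013456.
t = (10.09 − 0.685)/0.013456 = 699 days (vs. the pure-advection estimate x/v = 748 d).

699 days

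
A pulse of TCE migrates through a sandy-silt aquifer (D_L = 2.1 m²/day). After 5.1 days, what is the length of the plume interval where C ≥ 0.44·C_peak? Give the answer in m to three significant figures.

The plume is Gaussian with σ = √(2Dt) = √(2 × 2.1 × 5.1) = 4.628 m.
C/C_peak = exp(−Δx²/(2σ²)) = 0.44 ⇒ Δx = σ·√(−2 ln 0.44) = 4.628 × 1.281 = 5.928 m.
Width = 2Δx = 11.9 m.

11.9 m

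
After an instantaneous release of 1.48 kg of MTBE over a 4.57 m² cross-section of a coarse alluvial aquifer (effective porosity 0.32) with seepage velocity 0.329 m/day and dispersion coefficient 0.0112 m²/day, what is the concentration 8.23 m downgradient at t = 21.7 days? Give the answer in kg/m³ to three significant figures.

For an instantaneous plane source, C(x,t) = M/(n_e·A·√(4πDt)) · exp(−(x−vt)²/(4Dt)), with n_e·A the pore (flow) area.
Plume center vt = 0.329 × 21.7 = 7.1393 m, so the well at 8.23 m is 1.0907 m downgradient of the peak.
√(4πDt) = 1.748 m, giving peak height M/(n_e·A·√(4πDt)) = 1.48/(0.32 × 4.57 × 1.748) = 0.5790 kg/m³.
(x−vt)²/(4Dt) = (1.0907)²/(4 × 0.0112 × 21.7) = 1.224; exp(−1.224) = 0.2941.
C = 0.5790 × 0.2941 = 0.170 kg/m³.

0.170 kg/m³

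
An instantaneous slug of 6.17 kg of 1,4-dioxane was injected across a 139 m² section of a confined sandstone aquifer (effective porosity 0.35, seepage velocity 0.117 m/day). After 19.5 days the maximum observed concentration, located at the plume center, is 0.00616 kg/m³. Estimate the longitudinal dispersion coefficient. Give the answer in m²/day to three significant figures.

At the plume center C_max = M/(n_e·A·√(4πDt)), so D = M²/(4πt·(n_e·A·C_max)²).
n_e·A·C_max = 0.35 × 139 × 0.00616 = 0.2997 kg/m.
D = 6.17²/(4π × 19.5 × 0.2997²) = 1.73 m²/day.

1.73 m²/day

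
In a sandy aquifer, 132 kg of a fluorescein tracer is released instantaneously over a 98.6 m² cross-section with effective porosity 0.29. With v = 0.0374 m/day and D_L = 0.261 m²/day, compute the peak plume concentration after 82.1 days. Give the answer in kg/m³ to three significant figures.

The peak of an instantaneous 1D plume sits at x = vt; there the Gaussian factor is 1 and C_max = M/(n_e·A·√(4πDt)), where n_e·A is the pore area the mass is dissolved in.
√(4πDt) = √(4π × 0.261 × 82.1) = 16.41 m, so C_max = 132/(0.29 × 98.6 × 16.41) = 0.281 kg/m³.

0.281 kg/m³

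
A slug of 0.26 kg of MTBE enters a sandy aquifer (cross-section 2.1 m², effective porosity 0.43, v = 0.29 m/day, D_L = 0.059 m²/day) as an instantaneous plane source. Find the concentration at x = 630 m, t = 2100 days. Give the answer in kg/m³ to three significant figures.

0.00300 kg/m³

For an instantaneous plane source, C(x,t) = M/(n_e·A·√(4πDt)) · exp(−(x−vt)²/(4Dt)), with n_e·A the pore (flow) area.
Plume center vt = 0.29 × 2100 = 609 m, so the well at 630 m is 21 m downgradient of the peak.
√(4πDt) = 39.46 m, giving peak height M/(n_e·A·√(4πDt)) = 0.26/(0.43 × 2.1 × 39.46) = 0.007297 kg/m³.
(x−vt)²/(4Dt) = (21)²/(4 × 0.059 × 2100) = 0.8898; exp(−0.8898) = 0.4107.
C = 0.007297 × 0.4107 = 0.00300 kg/m³.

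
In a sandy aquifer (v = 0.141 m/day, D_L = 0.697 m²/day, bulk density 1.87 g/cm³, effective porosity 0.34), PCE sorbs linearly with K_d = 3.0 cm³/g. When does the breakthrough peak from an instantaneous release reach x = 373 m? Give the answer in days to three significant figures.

Retardation factor R = 1 + ρ_b·K_d/n = 1 + 1.87 × 3.0/0.34 = 17.50.
Sorption retards both mechanisms: v_R = v/R = 0.008057 m/day, D_R = D/R = 0.03983 m²/day.
Peak time from v_R²t² + 2D_R t − x² = 0: t = (√(D_R² + v_R²x²) − D_R)/v_R².
√(D_R² + v_R²x²) = √(0.03983² + 0.008057² × 373²) = 3.006; v_R² = 6.492e-05.
t = (3.006 − 0.03983)/6.492e-05 = 45700 days.

45700 days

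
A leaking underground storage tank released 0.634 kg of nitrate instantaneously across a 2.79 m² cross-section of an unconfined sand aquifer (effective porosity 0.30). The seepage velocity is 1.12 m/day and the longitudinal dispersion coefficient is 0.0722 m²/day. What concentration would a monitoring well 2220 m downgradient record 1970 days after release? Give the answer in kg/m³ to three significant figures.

0.0129 kg/m³

For an instantaneous plane source, C(x,t) = M/(n_e·A·√(4πDt)) · exp(−(x−vt)²/(4Dt)), with n_e·A the pore (flow) area.
Plume center vt = 1.12 × 1970 = 2206.4 m, so the well at 2220 m is 13.6 m downgradient of the peak.
√(4πDt) = 42.28 m, giving peak height M/(n_e·A·√(4πDt)) = 0.634/(0.30 × 2.79 × 42.28) = 0.01792 kg/m³.
(x−vt)²/(4Dt) = (13.6)²/(4 × 0.0722 × 1970) = 0.3251; exp(−0.3251) = 0.7225.
C = 0.01792 × 0.7225 = 0.0129 kg/m³.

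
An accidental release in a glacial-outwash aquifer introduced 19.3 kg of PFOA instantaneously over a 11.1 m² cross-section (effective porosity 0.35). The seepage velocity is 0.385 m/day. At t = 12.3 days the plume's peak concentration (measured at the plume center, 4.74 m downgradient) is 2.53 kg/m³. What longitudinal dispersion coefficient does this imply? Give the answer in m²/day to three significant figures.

0.0249 m²/day

At the plume center C_max = M/(n_e·A·√(4πDt)), so D = M²/(4πt·(n_e·A·C_max)²).
n_e·A·C_max = 0.35 × 11.1 × 2.53 = 9.829 kg/m.
D = 19.3²/(4π × 12.3 × 9.829²) = 0.0249 m²/day.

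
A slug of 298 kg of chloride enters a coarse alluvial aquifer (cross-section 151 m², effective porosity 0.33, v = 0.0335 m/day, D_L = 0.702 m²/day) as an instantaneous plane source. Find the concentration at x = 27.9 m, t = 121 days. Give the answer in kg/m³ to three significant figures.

For an instantaneous plane source, C(x,t) = M/(n_e·A·√(4πDt)) · exp(−(x−vt)²/(4Dt)), with n_e·A the pore (flow) area.
Plume center vt = 0.0335 × 121 = 4.0535 m, so the well at 27.9 m is 23.8465 m downgradient of the peak.
√(4πDt) = 32.67 m, giving peak height M/(n_e·A·√(4πDt)) = 298/(0.33 × 151 × 32.67) = 0.1831 kg/m³.
(x−vt)²/(4Dt) = (23.8465)²/(4 × 0.702 × 121) = 1.674; exp(−1.674) = 0.1875.
C = 0.1831 × 0.1875 = 0.0343 kg/m³.

0.0343 kg/m³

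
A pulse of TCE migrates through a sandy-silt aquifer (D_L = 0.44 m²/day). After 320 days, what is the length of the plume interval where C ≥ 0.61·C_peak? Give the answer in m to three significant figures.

33.4 m

The plume is Gaussian with σ = √(2Dt) = √(2 × 0.44 × 320) = 16.78 m.
C/C_peak = exp(−Δx²/(2σ²)) = 0.61 ⇒ Δx = σ·√(−2 ln 0.61) = 16.78 × 0.9943 = 16.68 m.
Width = 2Δx = 33.4 m.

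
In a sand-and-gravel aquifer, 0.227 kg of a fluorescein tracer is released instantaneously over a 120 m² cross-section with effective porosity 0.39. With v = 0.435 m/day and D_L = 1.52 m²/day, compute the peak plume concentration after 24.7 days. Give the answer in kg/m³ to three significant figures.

The peak of an instantaneous 1D plume sits at x = vt; there the Gaussian factor is 1 and C_max = M/(n_e·A·√(4πDt)), where n_e·A is the pore area the mass is dissolved in.
√(4πDt) = √(4π × 1.52 × 24.7) = 21.72 m, so C_max = 0.227/(0.39 × 120 × 21.72) = 0.000223 kg/m³.

0.000223 kg/m³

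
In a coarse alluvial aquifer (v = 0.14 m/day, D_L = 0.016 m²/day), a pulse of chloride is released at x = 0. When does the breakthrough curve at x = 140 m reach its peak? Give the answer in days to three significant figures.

999 days

For the 1D instantaneous-source solution, setting ∂C/∂t = 0 at fixed x gives v²t² + 2Dt − x² = 0, so t = (√(D² + v²x²) − D)/v².
√(D² + v²x²) = √(0.016² + 0.14² × 140²) = 19.60; v² = 0.0196.
t = (19.60 − 0.016)/0.0196 = 999 days (vs. the pure-advection estimate x/v = 1000 d).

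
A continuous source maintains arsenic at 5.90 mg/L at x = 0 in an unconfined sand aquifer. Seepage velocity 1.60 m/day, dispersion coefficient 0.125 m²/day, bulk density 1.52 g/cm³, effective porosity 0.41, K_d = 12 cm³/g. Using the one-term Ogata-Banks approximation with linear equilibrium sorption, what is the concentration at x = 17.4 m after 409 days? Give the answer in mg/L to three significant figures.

0.131 mg/L

Retardation factor R = 1 + ρ_b·K_d/n = 1 + 1.52 × 12/0.41 = 45.49.
Sorption retards both mechanisms: v_R = v/R = 0.03517 m/day, D_R = D/R = 0.002748 m²/day.
v_R·t = 0.03517 × 409 = 14.38453 m; 2√(D_R t) = 2.120 m; argument = (17.4 − 14.38453)/2.120 = 1.422.
C = C₀ × ½·erfc(1.422) = 5.90 × 0.02216 = 0.131 mg/L.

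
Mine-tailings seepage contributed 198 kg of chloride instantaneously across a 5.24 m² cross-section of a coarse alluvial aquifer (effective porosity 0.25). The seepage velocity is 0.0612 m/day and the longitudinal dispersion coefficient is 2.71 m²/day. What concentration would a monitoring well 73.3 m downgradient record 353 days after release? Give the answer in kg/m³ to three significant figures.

0.686 kg/m³

For an instantaneous plane source, C(x,t) = M/(n_e·A·√(4πDt)) · exp(−(x−vt)²/(4Dt)), with n_e·A the pore (flow) area.
Plume center vt = 0.0612 × 353 = 21.6036 m, so the well at 73.3 m is 51.6964 m downgradient of the peak.
√(4πDt) = 109.6 m, giving peak height M/(n_e·A·√(4πDt)) = 198/(0.25 × 5.24 × 109.6) = 1.379 kg/m³.
(x−vt)²/(4Dt) = (51.6964)²/(4 × 2.71 × 353) = 0.6984; exp(−0.6984) = 0.4974.
C = 1.379 × 0.4974 = 0.686 kg/m³.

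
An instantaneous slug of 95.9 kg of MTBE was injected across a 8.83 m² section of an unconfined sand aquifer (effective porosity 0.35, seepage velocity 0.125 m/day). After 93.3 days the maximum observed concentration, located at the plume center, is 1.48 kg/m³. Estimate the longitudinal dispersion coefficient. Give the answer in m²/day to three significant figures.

0.375 m²/day

At the plume center C_max = M/(n_e·A·√(4πDt)), so D = M²/(4πt·(n_e·A·C_max)²).
n_e·A·C_max = 0.35 × 8.83 × 1.48 = 4.574 kg/m.
D = 95.9²/(4π × 93.3 × 4.574²) = 0.375 m²/day.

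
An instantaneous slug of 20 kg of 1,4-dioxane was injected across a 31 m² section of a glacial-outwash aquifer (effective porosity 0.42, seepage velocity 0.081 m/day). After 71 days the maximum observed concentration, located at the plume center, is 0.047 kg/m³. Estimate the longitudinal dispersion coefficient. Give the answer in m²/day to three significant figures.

At the plume center C_max = M/(n_e·A·√(4πDt)), so D = M²/(4πt·(n_e·A·C_max)²).
n_e·A·C_max = 0.42 × 31 × 0.047 = 0.6119 kg/m.
D = 20²/(4π × 71 × 0.6119²) = 1.20 m²/day.

1.20 m²/day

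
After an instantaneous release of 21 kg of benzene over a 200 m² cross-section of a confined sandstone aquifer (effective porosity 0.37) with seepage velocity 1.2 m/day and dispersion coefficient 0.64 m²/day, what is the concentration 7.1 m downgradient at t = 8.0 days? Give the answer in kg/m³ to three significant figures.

0.0261 kg/m³

For an instantaneous plane source, C(x,t) = M/(n_e·A·√(4πDt)) · exp(−(x−vt)²/(4Dt)), with n_e·A the pore (flow) area.
Plume center vt = 1.2 × 8.0 = 9.6 m, so the well at 7.1 m is 2.5 m upgradient of the peak.
√(4πDt) = 8.021 m, giving peak height M/(n_e·A·√(4πDt)) = 21/(0.37 × 200 × 8.021) = 0.03538 kg/m³.
(x−vt)²/(4Dt) = (-2.5)²/(4 × 0.64 × 8.0) = 0.3052; exp(−0.3052) = 0.7370.
C = 0.03538 × 0.7370 = 0.0261 kg/m³.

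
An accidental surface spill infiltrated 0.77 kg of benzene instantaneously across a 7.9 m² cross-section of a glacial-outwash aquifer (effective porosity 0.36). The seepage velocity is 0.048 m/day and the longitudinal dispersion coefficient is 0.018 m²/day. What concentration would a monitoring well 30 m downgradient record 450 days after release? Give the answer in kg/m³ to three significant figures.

0.00304 kg/m³

For an instantaneous plane source, C(x,t) = M/(n_e·A·√(4πDt)) · exp(−(x−vt)²/(4Dt)), with n_e·A the pore (flow) area.
Plume center vt = 0.048 × 450 = 21.6 m, so the well at 30 m is 8.4 m downgradient of the peak.
√(4πDt) = 10.09 m, giving peak height M/(n_e·A·√(4πDt)) = 0.77/(0.36 × 7.9 × 10.09) = 0.02683 kg/m³.
(x−vt)²/(4Dt) = (8.4)²/(4 × 0.018 × 450) = 2.178; exp(−2.178) = 0.1133.
C = 0.02683 × 0.1133 = 0.00304 kg/m³.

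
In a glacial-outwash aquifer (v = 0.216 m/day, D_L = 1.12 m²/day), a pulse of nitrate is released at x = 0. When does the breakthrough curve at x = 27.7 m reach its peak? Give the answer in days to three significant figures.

106 days

For the 1D instantaneous-source solution, setting ∂C/∂t = 0 at fixed x gives v²t² + 2Dt − x² = 0, so t = (√(D² + v²x²) − D)/v².
√(D² + v²x²) = √(1.12² + 0.216² × 27.7²) = 6.087; v² = 0.046656.
t = (6.087 − 1.12)/0.046656 = 106 days (vs. the pure-advection estimate x/v = 128 d).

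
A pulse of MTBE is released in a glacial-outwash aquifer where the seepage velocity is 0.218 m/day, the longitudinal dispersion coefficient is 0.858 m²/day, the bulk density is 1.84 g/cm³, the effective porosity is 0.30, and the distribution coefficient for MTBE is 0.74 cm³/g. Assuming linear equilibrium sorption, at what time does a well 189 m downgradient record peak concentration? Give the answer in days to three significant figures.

Retardation factor R = 1 + ρ_b·K_d/n = 1 + 1.84 × 0.74/0.30 = 5.539.
Sorption retards both mechanisms: v_R = v/R = 0.03936 m/day, D_R = D/R = 0.1549 m²/day.
Peak time from v_R²t² + 2D_R t − x² = 0: t = (√(D_R² + v_R²x²) − D_R)/v_R².
√(D_R² + v_R²x²) = √(0.1549² + 0.03936² × 189²) = 7.441; v_R² = 0.001549.
t = (7.441 − 0.1549)/0.001549 = 4700 days.

4700 days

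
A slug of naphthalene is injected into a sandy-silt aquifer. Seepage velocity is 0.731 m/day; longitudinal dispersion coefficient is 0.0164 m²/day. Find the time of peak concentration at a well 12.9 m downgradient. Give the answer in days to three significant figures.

For the 1D instantaneous-source solution, setting ∂C/∂t = 0 at fixed x gives v²t² + 2Dt − x² = 0, so t = (√(D² + v²x²) − D)/v².
√(D² + v²x²) = √(0.0164² + 0.731² × 12.9²) = 9.430; v² = 0.534361.
t = (9.430 − 0.0164)/0.534361 = 17.6 days (vs. the pure-advection estimate x/v = 17.6 d).

17.6 days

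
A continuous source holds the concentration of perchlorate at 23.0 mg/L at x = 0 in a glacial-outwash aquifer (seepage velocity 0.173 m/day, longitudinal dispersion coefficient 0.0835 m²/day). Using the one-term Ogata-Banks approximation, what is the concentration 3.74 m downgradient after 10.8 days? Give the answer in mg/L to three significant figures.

1.88 mg/L

For a continuous step input, C/C₀ ≈ ½·erfc((x−vt)/(2√(Dt))).
vt = 0.173 × 10.8 = 1.8684 m and 2√(Dt) = 2√(0.0835 × 10.8) = 1.899 m.
Argument (x−vt)/(2√(Dt)) = (3.74 − 1.8684)/1.899 = 0.9856; ½·erfc(0.9856) = 0.08168.
C = 23.0 × 0.08168 = 1.88 mg/L.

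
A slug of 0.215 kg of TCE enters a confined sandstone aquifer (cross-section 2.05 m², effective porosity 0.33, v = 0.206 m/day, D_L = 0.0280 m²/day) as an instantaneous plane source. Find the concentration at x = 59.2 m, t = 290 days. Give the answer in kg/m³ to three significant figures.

For an instantaneous plane source, C(x,t) = M/(n_e·A·√(4πDt)) · exp(−(x−vt)²/(4Dt)), with n_e·A the pore (flow) area.
Plume center vt = 0.206 × 290 = 59.74 m, so the well at 59.2 m is 0.54 m upgradient of the peak.
√(4πDt) = 10.10 m, giving peak height M/(n_e·A·√(4πDt)) = 0.215/(0.33 × 2.05 × 10.10) = 0.03147 kg/m³.
(x−vt)²/(4Dt) = (-0.54)²/(4 × 0.0280 × 290) = 0.008978; exp(−0.008978) = 0.9911.
C = 0.03147 × 0.9911 = 0.0312 kg/m³.

0.0312 kg/m³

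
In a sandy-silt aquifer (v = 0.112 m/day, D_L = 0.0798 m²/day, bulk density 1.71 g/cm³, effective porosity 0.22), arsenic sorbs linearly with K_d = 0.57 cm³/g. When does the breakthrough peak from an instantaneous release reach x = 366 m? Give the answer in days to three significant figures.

17700 days

Retardation factor R = 1 + ρ_b·K_d/n = 1 + 1.71 × 0.57/0.22 = 5.430.
Sorption retards both mechanisms: v_R = v/R = 0.02063 m/day, D_R = D/R = 0.01470 m²/day.
Peak time from v_R²t² + 2D_R t − x² = 0: t = (√(D_R² + v_R²x²) − D_R)/v_R².
√(D_R² + v_R²x²) = √(0.01470² + 0.02063² × 366²) = 7.551; v_R² = 0.0004256.
t = (7.551 − 0.01470)/0.0004256 = 17700 days.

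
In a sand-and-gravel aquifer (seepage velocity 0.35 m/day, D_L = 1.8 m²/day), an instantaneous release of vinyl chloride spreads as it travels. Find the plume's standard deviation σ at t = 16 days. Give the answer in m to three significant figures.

7.59 m

Dispersive spreading gives a Gaussian with σ² = 2Dt; advection only shifts the center.
σ = √(2 × 1.8 × 16) = 7.59 m.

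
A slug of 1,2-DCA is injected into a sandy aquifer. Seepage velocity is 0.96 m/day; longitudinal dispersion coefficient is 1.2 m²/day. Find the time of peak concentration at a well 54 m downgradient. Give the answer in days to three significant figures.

55.0 days

For the 1D instantaneous-source solution, setting ∂C/∂t = 0 at fixed x gives v²t² + 2Dt − x² = 0, so t = (√(D² + v²x²) − D)/v².
√(D² + v²x²) = √(1.2² + 0.96² × 54²) = 51.85; v² = 0.9216.
t = (51.85 − 1.2)/0.9216 = 55.0 days (vs. the pure-advection estimate x/v = 56.2 d).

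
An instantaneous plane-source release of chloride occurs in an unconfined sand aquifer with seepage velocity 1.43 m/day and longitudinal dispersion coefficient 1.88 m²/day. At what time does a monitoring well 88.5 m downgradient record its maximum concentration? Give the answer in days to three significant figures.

61.0 days

For the 1D instantaneous-source solution, setting ∂C/∂t = 0 at fixed x gives v²t² + 2Dt − x² = 0, so t = (√(D² + v²x²) − D)/v².
√(D² + v²x²) = √(1.88² + 1.43² × 88.5²) = 126.6; v² = 2.0449.
t = (126.6 − 1.88)/2.0449 = 61.0 days (vs. the pure-advection estimate x/v = 61.9 d).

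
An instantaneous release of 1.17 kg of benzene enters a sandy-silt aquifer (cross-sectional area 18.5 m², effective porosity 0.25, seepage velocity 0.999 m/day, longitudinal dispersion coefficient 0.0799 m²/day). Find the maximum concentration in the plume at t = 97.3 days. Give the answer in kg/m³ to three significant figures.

The peak of an instantaneous 1D plume sits at x = vt; there the Gaussian factor is 1 and C_max = M/(n_e·A·√(4πDt)), where n_e·A is the pore area the mass is dissolved in.
√(4πDt) = √(4π × 0.0799 × 97.3) = 9.884 m, so C_max = 1.17/(0.25 × 18.5 × 9.884) = 0.0256 kg/m³.

0.0256 kg/m³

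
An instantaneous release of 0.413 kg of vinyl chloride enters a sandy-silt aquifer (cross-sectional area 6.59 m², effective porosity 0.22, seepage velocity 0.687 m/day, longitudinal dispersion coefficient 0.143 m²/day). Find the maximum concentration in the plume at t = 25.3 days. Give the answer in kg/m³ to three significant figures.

The peak of an instantaneous 1D plume sits at x = vt; there the Gaussian factor is 1 and C_max = M/(n_e·A·√(4πDt)), where n_e·A is the pore area the mass is dissolved in.
√(4πDt) = √(4π × 0.143 × 25.3) = 6.743 m, so C_max = 0.413/(0.22 × 6.59 × 6.743) = 0.0422 kg/m³.

0.0422 kg/m³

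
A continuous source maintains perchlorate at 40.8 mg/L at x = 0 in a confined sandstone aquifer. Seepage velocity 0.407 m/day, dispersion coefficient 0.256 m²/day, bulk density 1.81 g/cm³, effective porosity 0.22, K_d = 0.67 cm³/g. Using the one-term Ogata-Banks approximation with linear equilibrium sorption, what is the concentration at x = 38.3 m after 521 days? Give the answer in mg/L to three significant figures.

7.55 mg/L

Retardation factor R = 1 + ρ_b·K_d/n = 1 + 1.81 × 0.67/0.22 = 6.512.
Sorption retards both mechanisms: v_R = v/R = 0.06250 m/day, D_R = D/R = 0.03931 m²/day.
v_R·t = 0.06250 × 521 = 32.5625 m; 2√(D_R t) = 9.051 m; argument = (38.3 − 32.5625)/9.051 = 0.6339.
C = C₀ × ½·erfc(0.6339) = 40.8 × 0.1850 = 7.55 mg/L.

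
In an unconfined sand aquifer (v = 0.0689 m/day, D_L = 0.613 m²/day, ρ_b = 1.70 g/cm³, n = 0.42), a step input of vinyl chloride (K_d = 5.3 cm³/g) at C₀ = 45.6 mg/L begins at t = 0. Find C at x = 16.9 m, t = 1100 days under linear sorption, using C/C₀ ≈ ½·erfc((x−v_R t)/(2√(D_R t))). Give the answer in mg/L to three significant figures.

1.85 mg/L

Retardation factor R = 1 + ρ_b·K_d/n = 1 + 1.70 × 5.3/0.42 = 22.45.
Sorption retards both mechanisms: v_R = v/R = 0.003069 m/day, D_R = D/R = 0.02731 m²/day.
v_R·t = 0.003069 × 1100 = 3.3759 m; 2√(D_R t) = 10.96 m; argument = (16.9 − 3.3759)/10.96 = 1.234.
C = C₀ × ½·erfc(1.234) = 45.6 × 0.04048 = 1.85 mg/L.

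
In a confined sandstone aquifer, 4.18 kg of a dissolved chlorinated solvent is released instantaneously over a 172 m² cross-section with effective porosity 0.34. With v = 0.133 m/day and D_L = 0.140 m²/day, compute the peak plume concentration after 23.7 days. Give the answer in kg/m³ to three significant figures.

The peak of an instantaneous 1D plume sits at x = vt; there the Gaussian factor is 1 and C_max = M/(n_e·A·√(4πDt)), where n_e·A is the pore area the mass is dissolved in.
√(4πDt) = √(4π × 0.140 × 23.7) = 6.457 m, so C_max = 4.18/(0.34 × 172 × 6.457) = 0.0111 kg/m³.

0.0111 kg/m³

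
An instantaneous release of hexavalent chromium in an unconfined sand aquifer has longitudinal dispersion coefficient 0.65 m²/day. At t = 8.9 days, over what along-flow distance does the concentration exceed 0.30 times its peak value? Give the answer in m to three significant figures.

10.6 m

The plume is Gaussian with σ = √(2Dt) = √(2 × 0.65 × 8.9) = 3.401 m.
C/C_peak = exp(−Δx²/(2σ²)) = 0.30 ⇒ Δx = σ·√(−2 ln 0.30) = 3.401 × 1.552 = 5.278 m.
Width = 2Δx = 10.6 m.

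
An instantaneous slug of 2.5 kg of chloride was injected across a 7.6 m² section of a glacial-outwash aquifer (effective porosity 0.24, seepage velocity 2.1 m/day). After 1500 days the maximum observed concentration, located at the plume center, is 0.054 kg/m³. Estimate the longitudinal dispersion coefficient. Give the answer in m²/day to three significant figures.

0.0342 m²/day

At the plume center C_max = M/(n_e·A·√(4πDt)), so D = M²/(4πt·(n_e·A·C_max)²).
n_e·A·C_max = 0.24 × 7.6 × 0.054 = 0.09850 kg/m.
D = 2.5²/(4π × 1500 × 0.09850²) = 0.0342 m²/day.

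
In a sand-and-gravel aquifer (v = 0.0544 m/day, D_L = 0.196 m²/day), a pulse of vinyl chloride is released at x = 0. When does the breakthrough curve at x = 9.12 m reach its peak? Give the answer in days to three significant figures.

114 days

For the 1D instantaneous-source solution, setting ∂C/∂t = 0 at fixed x gives v²t² + 2Dt − x² = 0, so t = (√(D² + v²x²) − D)/v².
√(D² + v²x²) = √(0.196² + 0.0544² × 9.12²) = 0.5334; v² = 0.00295936.
t = (0.5334 − 0.196)/0.00295936 = 114 days (vs. the pure-advection estimate x/v = 168 d).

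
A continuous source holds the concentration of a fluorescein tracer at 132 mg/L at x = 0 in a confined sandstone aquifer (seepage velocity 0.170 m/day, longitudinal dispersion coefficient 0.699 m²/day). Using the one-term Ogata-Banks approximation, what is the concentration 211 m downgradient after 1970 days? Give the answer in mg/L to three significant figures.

131 mg/L

For a continuous step input, C/C₀ ≈ ½·erfc((x−vt)/(2√(Dt))).
vt = 0.170 × 1970 = 334.9 m and 2√(Dt) = 2√(0.699 × 1970) = 74.22 m.
Argument (x−vt)/(2√(Dt)) = (211 − 334.9)/74.22 = -1.669; ½·erfc(-1.669) = 0.9909.
C = 132 × 0.9909 = 131 mg/L.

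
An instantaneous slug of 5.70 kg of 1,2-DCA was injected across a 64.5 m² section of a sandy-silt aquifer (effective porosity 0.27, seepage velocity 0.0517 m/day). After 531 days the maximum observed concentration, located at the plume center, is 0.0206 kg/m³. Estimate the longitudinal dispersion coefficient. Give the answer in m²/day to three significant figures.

At the plume center C_max = M/(n_e·A·√(4πDt)), so D = M²/(4πt·(n_e·A·C_max)²).
n_e·A·C_max = 0.27 × 64.5 × 0.0206 = 0.3587 kg/m.
D = 5.70²/(4π × 531 × 0.3587²) = 0.0378 m²/day.

0.0378 m²/day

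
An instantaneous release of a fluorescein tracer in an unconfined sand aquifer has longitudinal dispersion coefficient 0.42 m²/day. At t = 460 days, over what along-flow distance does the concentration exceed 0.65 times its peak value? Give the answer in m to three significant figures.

The plume is Gaussian with σ = √(2Dt) = √(2 × 0.42 × 460) = 19.66 m.
C/C_peak = exp(−Δx²/(2σ²)) = 0.65 ⇒ Δx = σ·√(−2 ln 0.65) = 19.66 × 0.9282 = 18.25 m.
Width = 2Δx = 36.5 m.

36.5 m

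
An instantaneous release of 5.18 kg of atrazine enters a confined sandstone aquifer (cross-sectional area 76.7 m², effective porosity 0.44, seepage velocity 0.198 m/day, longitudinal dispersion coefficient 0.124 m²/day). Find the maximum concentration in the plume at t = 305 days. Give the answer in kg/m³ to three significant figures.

The peak of an instantaneous 1D plume sits at x = vt; there the Gaussian factor is 1 and C_max = M/(n_e·A·√(4πDt)), where n_e·A is the pore area the mass is dissolved in.
√(4πDt) = √(4π × 0.124 × 305) = 21.80 m, so C_max = 5.18/(0.44 × 76.7 × 21.80) = 0.00704 kg/m³.

0.00704 kg/m³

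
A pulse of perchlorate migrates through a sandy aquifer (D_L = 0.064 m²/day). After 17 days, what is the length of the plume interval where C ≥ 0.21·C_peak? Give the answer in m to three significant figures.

The plume is Gaussian with σ = √(2Dt) = √(2 × 0.064 × 17) = 1.475 m.
C/C_peak = exp(−Δx²/(2σ²)) = 0.21 ⇒ Δx = σ·√(−2 ln 0.21) = 1.475 × 1.767 = 2.606 m.
Width = 2Δx = 5.21 m.

5.21 m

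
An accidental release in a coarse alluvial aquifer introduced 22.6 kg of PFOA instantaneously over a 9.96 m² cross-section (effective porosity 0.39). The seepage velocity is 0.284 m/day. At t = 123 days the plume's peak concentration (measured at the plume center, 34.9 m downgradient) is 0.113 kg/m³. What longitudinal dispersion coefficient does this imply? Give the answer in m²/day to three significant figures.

1.72 m²/day

At the plume center C_max = M/(n_e·A·√(4πDt)), so D = M²/(4πt·(n_e·A·C_max)²).
n_e·A·C_max = 0.39 × 9.96 × 0.113 = 0.4389 kg/m.
D = 22.6²/(4π × 123 × 0.4389²) = 1.72 m²/day.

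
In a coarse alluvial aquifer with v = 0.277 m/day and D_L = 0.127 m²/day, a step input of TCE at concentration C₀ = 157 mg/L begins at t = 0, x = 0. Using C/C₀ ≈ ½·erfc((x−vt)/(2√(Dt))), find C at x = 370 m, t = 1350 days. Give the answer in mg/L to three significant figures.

91.8 mg/L

For a continuous step input, C/C₀ ≈ ½·erfc((x−vt)/(2√(Dt))).
vt = 0.277 × 1350 = 373.95 m and 2√(Dt) = 2√(0.127 × 1350) = 26.19 m.
Argument (x−vt)/(2√(Dt)) = (370 − 373.95)/26.19 = -0.1508; ½·erfc(-0.1508) = 0.5844.
C = 157 × 0.5844 = 91.8 mg/L.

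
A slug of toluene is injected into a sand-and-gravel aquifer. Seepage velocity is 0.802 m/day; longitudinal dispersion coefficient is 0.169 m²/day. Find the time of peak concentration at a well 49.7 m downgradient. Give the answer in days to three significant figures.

61.7 days

For the 1D instantaneous-source solution, setting ∂C/∂t = 0 at fixed x gives v²t² + 2Dt − x² = 0, so t = (√(D² + v²x²) − D)/v².
√(D² + v²x²) = √(0.169² + 0.802² × 49.7²) = 39.86; v² = 0.643204.
t = (39.86 − 0.169)/0.643204 = 61.7 days (vs. the pure-advection estimate x/v = 62.0 d).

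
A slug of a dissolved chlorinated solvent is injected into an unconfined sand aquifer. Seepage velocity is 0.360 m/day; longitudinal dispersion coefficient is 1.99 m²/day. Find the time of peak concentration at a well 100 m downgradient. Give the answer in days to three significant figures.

263 days

For the 1D instantaneous-source solution, setting ∂C/∂t = 0 at fixed x gives v²t² + 2Dt − x² = 0, so t = (√(D² + v²x²) − D)/v².
√(D² + v²x²) = √(1.99² + 0.360² × 100²) = 36.05; v² = 0.1296.
t = (36.05 − 1.99)/0.1296 = 263 days (vs. the pure-advection estimate x/v = 278 d).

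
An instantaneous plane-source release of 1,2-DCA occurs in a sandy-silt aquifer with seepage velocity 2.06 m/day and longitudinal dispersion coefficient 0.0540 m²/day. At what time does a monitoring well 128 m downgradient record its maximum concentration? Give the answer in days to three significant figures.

62.1 days

For the 1D instantaneous-source solution, setting ∂C/∂t = 0 at fixed x gives v²t² + 2Dt − x² = 0, so t = (√(D² + v²x²) − D)/v².
√(D² + v²x²) = √(0.0540² + 2.06² × 128²) = 263.7; v² = 4.2436.
t = (263.7 − 0.0540)/4.2436 = 62.1 days (vs. the pure-advection estimate x/v = 62.1 d).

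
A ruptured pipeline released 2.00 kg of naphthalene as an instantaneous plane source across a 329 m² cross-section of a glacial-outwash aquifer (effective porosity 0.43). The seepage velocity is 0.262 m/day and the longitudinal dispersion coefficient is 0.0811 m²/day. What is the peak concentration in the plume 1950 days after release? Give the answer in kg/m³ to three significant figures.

The peak of an instantaneous 1D plume sits at x = vt; there the Gaussian factor is 1 and C_max = M/(n_e·A·√(4πDt)), where n_e·A is the pore area the mass is dissolved in.
√(4πDt) = √(4π × 0.0811 × 1950) = 44.58 m, so C_max = 2.00/(0.43 × 329 × 44.58) = 0.000317 kg/m³.

0.000317 kg/m³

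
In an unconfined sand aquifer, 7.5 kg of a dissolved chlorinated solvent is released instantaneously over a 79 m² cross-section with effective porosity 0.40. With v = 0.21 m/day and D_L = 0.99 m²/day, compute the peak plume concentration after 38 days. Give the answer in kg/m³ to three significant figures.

0.0109 kg/m³

The peak of an instantaneous 1D plume sits at x = vt; there the Gaussian factor is 1 and C_max = M/(n_e·A·√(4πDt)), where n_e·A is the pore area the mass is dissolved in.
√(4πDt) = √(4π × 0.99 × 38) = 21.74 m, so C_max = 7.5/(0.40 × 79 × 21.74) = 0.0109 kg/m³.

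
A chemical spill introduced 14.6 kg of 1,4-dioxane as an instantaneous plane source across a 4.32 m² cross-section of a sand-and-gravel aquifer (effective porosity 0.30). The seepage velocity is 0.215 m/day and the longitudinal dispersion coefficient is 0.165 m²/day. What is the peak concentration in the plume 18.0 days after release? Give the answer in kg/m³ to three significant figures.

The peak of an instantaneous 1D plume sits at x = vt; there the Gaussian factor is 1 and C_max = M/(n_e·A·√(4πDt)), where n_e·A is the pore area the mass is dissolved in.
√(4πDt) = √(4π × 0.165 × 18.0) = 6.109 m, so C_max = 14.6/(0.30 × 4.32 × 6.109) = 1.84 kg/m³.

1.84 kg/m³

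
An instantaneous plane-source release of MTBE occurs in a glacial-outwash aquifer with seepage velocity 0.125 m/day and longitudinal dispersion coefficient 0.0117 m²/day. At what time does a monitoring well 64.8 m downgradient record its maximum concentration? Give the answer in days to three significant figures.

For the 1D instantaneous-source solution, setting ∂C/∂t = 0 at fixed x gives v²t² + 2Dt − x² = 0, so t = (√(D² + v²x²) − D)/v².
√(D² + v²x²) = √(0.0117² + 0.125² × 64.8²) = 8.100; v² = 0.015625.
t = (8.100 − 0.0117)/0.015625 = 518 days (vs. the pure-advection estimate x/v = 518 d).

518 days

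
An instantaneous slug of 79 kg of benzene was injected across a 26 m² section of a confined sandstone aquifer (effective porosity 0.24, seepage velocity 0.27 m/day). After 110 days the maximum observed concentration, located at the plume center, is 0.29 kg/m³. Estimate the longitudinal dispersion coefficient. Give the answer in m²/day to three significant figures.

At the plume center C_max = M/(n_e·A·√(4πDt)), so D = M²/(4πt·(n_e·A·C_max)²).
n_e·A·C_max = 0.24 × 26 × 0.29 = 1.810 kg/m.
D = 79²/(4π × 110 × 1.810²) = 1.38 m²/day.

1.38 m²/day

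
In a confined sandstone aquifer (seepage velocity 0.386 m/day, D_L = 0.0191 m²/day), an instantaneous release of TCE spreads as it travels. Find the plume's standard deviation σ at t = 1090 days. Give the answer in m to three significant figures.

Dispersive spreading gives a Gaussian with σ² = 2Dt; advection only shifts the center.
σ = √(2 × 0.0191 × 1090) = 6.45 m.

6.45 m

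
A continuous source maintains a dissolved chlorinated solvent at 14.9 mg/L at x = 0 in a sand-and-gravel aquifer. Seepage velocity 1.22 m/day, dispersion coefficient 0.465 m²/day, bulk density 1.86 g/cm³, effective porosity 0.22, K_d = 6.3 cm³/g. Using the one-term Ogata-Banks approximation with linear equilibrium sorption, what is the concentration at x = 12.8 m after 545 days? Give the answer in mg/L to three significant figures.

6.39 mg/L

Retardation factor R = 1 + ρ_b·K_d/n = 1 + 1.86 × 6.3/0.22 = 54.26.
Sorption retards both mechanisms: v_R = v/R = 0.02248 m/day, D_R = D/R = 0.008570 m²/day.
v_R·t = 0.02248 × 545 = 12.2516 m; 2√(D_R t) = 4.322 m; argument = (12.8 − 12.2516)/4.322 = 0.1269.
C = C₀ × ½·erfc(0.1269) = 14.9 × 0.4288 = 6.39 mg/L.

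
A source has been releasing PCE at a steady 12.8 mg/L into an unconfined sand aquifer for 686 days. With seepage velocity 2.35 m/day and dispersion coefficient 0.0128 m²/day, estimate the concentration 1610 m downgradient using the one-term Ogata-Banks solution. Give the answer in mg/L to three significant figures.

8.86 mg/L

For a continuous step input, C/C₀ ≈ ½·erfc((x−vt)/(2√(Dt))).
vt = 2.35 × 686 = 1612.1 m and 2√(Dt) = 2√(0.0128 × 686) = 5.926 m.
Argument (x−vt)/(2√(Dt)) = (1610 − 1612.1)/5.926 = -0.3544; ½·erfc(-0.3544) = 0.6919.
C = 12.8 × 0.6919 = 8.86 mg/L.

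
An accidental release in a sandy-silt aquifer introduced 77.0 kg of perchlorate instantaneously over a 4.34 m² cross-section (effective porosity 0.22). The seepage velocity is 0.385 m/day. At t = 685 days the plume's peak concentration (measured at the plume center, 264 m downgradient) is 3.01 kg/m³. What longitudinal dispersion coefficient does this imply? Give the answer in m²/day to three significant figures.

At the plume center C_max = M/(n_e·A·√(4πDt)), so D = M²/(4πt·(n_e·A·C_max)²).
n_e·A·C_max = 0.22 × 4.34 × 3.01 = 2.874 kg/m.
D = 77.0²/(4π × 685 × 2.874²) = 0.0834 m²/day.

0.0834 m²/day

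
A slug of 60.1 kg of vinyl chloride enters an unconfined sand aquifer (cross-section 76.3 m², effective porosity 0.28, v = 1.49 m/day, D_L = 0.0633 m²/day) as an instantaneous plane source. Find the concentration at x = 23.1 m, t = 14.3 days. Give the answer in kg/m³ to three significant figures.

0.343 kg/m³

For an instantaneous plane source, C(x,t) = M/(n_e·A·√(4πDt)) · exp(−(x−vt)²/(4Dt)), with n_e·A the pore (flow) area.
Plume center vt = 1.49 × 14.3 = 21.307 m, so the well at 23.1 m is 1.793 m downgradient of the peak.
√(4πDt) = 3.373 m, giving peak height M/(n_e·A·√(4πDt)) = 60.1/(0.28 × 76.3 × 3.373) = 0.8340 kg/m³.
(x−vt)²/(4Dt) = (1.793)²/(4 × 0.0633 × 14.3) = 0.8879; exp(−0.8879) = 0.4115.
C = 0.8340 × 0.4115 = 0.343 kg/m³.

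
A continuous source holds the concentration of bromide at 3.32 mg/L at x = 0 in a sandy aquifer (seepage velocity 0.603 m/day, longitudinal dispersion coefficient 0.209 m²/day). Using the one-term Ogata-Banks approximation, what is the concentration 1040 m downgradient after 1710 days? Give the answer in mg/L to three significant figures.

For a continuous step input, C/C₀ ≈ ½·erfc((x−vt)/(2√(Dt))).
vt = 0.603 × 1710 = 1031.13 m and 2√(Dt) = 2√(0.209 × 1710) = 37.81 m.
Argument (x−vt)/(2√(Dt)) = (1040 − 1031.13)/37.81 = 0.2346; ½·erfc(0.2346) = 0.3700.
C = 3.32 × 0.3700 = 1.23 mg/L.

1.23 mg/L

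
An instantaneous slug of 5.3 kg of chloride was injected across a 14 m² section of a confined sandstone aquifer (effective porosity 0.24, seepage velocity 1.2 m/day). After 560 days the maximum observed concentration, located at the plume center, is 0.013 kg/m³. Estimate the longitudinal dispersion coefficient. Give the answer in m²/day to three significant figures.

At the plume center C_max = M/(n_e·A·√(4πDt)), so D = M²/(4πt·(n_e·A·C_max)²).
n_e·A·C_max = 0.24 × 14 × 0.013 = 0.04368 kg/m.
D = 5.3²/(4π × 560 × 0.04368²) = 2.09 m²/day.

2.09 m²/day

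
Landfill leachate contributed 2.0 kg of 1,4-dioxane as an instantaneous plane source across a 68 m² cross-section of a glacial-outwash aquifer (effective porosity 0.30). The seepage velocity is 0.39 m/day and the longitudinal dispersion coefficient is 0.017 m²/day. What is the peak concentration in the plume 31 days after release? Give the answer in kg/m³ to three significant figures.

0.0381 kg/m³

The peak of an instantaneous 1D plume sits at x = vt; there the Gaussian factor is 1 and C_max = M/(n_e·A·√(4πDt)), where n_e·A is the pore area the mass is dissolved in.
√(4πDt) = √(4π × 0.017 × 31) = 2.573 m, so C_max = 2.0/(0.30 × 68 × 2.573) = 0.0381 kg/m³.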